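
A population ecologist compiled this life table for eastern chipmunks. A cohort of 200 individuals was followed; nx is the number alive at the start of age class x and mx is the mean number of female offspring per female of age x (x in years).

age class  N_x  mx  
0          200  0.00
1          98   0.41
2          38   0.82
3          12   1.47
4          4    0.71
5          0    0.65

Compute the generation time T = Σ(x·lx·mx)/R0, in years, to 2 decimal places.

lx = nx/n0 = nx/200: 1, 0.49, 0.19, 0.06, 0.02, 0
lx·mx: 0, 0.2009, 0.1558, 0.0882, 0.0142, 0 → R0 = 0.4591
x·lx·mx: 0, 0.2009, 0.3116, 0.2646, 0.0568, 0 → Σ = 0.8339
T = 0.8339 / 0.4591 = 1.81638… → 1.82

1.82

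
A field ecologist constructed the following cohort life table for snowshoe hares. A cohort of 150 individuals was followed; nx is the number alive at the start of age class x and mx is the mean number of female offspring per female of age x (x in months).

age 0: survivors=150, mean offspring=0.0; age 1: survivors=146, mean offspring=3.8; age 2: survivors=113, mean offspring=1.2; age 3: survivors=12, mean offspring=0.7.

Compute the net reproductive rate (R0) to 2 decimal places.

lx = nx/n0 = nx/150: 1, 0.97333…, 0.75333…, 0.08
lx·mx by age: 0, 3.698667…, 0.904…, 0.056
R0 = Σ lx·mx = 4.658667… → 4.66

4.66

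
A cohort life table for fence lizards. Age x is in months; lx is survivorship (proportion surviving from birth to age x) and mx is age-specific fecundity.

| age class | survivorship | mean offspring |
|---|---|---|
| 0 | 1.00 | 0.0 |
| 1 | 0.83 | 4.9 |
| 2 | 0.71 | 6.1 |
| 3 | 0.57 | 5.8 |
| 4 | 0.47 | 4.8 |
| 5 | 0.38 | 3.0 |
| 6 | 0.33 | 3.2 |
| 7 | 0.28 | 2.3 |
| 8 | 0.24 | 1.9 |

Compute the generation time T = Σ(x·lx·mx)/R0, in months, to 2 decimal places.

3.01

lx·mx: 0, 4.067, 4.331, 3.306, 2.256, 1.14, 1.056, 0.644, 0.456 → R0 = 17.256
x·lx·mx: 0, 4.067, 8.662, 9.918, 9.024, 5.7, 6.336, 4.508, 3.648 → Σ = 51.863
T = 51.863 / 17.256 = 3.005505… → 3.01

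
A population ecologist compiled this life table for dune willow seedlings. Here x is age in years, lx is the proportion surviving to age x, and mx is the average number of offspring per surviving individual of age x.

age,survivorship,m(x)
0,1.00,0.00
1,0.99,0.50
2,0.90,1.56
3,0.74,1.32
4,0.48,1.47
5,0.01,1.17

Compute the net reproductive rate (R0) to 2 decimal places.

3.59

lx·mx by age: 0, 0.495, 1.404, 0.9768, 0.7056, 0.0117
R0 = Σ lx·mx = 3.5931 → 3.59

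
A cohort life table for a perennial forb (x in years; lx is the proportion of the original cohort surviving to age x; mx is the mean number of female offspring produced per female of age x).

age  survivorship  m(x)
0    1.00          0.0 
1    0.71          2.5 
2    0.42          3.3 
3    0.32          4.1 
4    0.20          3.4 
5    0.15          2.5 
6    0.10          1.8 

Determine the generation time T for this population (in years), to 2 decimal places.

2.48

lx·mx: 0, 1.775, 1.386, 1.312, 0.68, 0.375, 0.18 → R0 = 5.708
x·lx·mx: 0, 1.775, 2.772, 3.936, 2.72, 1.875, 1.08 → Σ = 14.158
T = 14.158 / 5.708 = 2.480378… → 2.48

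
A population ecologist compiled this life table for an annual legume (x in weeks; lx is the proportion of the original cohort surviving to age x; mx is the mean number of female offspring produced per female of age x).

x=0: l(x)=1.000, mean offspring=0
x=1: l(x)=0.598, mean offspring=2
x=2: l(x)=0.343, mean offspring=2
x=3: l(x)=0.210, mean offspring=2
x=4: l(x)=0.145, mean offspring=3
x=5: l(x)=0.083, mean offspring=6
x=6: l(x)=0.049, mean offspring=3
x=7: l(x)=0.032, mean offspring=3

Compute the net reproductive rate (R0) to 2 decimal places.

lx·mx by age: 0, 1.196, 0.686, 0.42, 0.435, 0.498, 0.147, 0.096
R0 = Σ lx·mx = 3.478 → 3.48

3.48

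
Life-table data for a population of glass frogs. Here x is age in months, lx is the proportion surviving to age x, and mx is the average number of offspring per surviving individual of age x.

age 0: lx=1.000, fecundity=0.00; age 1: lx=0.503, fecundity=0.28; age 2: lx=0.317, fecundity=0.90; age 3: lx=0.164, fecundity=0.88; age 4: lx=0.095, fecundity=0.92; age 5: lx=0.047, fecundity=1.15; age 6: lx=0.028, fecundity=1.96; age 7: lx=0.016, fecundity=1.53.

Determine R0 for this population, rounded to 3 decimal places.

0.791

lx·mx by age: 0, 0.14084, 0.2853, 0.14432, 0.0874, 0.05405, 0.05488, 0.02448
R0 = Σ lx·mx = 0.79127 → 0.791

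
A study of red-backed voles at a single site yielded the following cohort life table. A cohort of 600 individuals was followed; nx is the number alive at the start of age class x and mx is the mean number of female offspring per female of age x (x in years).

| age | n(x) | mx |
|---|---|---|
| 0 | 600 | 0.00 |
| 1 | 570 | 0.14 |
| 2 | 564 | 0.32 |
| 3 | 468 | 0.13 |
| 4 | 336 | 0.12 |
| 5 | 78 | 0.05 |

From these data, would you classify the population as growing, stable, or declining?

lx = nx/n0 = nx/600: 1, 0.95, 0.94, 0.78, 0.56, 0.13
R0 = Σ lx·mx = 0 + 0.133 + 0.3008 + 0.1014 + 0.0672 + 0.0065 = 0.6089
R0 < 1, so the population is declining.

declining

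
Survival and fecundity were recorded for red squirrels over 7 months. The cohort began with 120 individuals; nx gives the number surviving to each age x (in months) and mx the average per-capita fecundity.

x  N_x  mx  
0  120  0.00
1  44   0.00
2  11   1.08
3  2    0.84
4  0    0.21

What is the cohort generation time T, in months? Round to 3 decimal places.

2.124

lx = nx/n0 = nx/120: 1, 0.36667…, 0.09167…, 0.01667…, 0
lx·mx: 0, 0, 0.099…, 0.014…, 0 → R0 = 0.113…
x·lx·mx: 0, 0, 0.198…, 0.042…, 0 → Σ = 0.24…
T = 0.24… / 0.113… = 2.123894… → 2.124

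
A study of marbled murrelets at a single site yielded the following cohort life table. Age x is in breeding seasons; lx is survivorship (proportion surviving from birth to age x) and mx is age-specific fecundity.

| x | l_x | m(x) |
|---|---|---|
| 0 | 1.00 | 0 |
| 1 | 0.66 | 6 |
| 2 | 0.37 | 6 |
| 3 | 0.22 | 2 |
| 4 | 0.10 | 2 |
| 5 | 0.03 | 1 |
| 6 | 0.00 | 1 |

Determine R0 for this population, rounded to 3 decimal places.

6.850

lx·mx by age: 0, 3.96, 2.22, 0.44, 0.2, 0.03, 0
R0 = Σ lx·mx = 6.85 → 6.850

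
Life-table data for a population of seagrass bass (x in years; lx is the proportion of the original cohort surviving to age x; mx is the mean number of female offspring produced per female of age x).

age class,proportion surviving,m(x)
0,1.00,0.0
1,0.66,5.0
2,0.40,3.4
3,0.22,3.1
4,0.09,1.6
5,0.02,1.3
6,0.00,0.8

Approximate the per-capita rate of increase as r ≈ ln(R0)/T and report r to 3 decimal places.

R0 = Σ lx·mx = 0 + 3.3 + 1.36 + 0.682 + 0.144 + 0.026 + 0 = 5.512
Σ x·lx·mx = 8.772; T = 8.772/5.512 = 1.59144…
r ≈ ln(R0)/T = ln(5.512)/1.59144… = 1.07257… → 1.073

1.073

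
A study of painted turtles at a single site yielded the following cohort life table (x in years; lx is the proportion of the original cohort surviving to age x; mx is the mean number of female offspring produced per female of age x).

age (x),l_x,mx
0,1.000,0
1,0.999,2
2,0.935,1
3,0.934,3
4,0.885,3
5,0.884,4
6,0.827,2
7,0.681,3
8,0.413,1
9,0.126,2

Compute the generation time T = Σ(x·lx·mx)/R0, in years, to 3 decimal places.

4.320

lx·mx: 0, 1.998, 0.935, 2.802, 2.655, 3.536, 1.654, 2.043, 0.413, 0.252 → R0 = 16.288
x·lx·mx: 0, 1.998, 1.87, 8.406, 10.62, 17.68, 9.924, 14.301, 3.304, 2.268 → Σ = 70.371
T = 70.371 / 16.288 = 4.32042… → 4.320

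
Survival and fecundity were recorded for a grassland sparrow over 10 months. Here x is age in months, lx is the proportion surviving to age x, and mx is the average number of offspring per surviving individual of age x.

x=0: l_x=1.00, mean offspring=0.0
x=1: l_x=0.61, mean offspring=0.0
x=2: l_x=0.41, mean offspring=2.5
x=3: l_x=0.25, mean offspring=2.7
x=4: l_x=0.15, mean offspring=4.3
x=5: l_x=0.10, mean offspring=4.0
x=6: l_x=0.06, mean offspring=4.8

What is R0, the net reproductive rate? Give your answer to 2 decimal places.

3.03

lx·mx by age: 0, 0, 1.025, 0.675, 0.645, 0.4, 0.288
R0 = Σ lx·mx = 3.033 → 3.03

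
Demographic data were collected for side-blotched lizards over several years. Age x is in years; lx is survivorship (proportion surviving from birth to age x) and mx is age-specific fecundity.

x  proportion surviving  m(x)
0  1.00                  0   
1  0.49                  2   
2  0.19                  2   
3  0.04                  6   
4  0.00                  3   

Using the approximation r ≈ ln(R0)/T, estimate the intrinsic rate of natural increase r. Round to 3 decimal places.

0.306

R0 = Σ lx·mx = 0 + 0.98 + 0.38 + 0.24 + 0 = 1.6
Σ x·lx·mx = 2.46; T = 2.46/1.6 = 1.5375
r ≈ ln(R0)/T = ln(1.6)/1.5375 = 0.30569… → 0.306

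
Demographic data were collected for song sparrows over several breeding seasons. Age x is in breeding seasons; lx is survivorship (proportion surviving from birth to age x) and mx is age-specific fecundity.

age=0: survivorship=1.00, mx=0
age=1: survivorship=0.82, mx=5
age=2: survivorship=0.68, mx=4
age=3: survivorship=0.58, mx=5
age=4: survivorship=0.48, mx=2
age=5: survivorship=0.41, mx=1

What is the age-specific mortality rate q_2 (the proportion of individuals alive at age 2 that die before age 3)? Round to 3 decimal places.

0.147

q_2 = (l_2 − l_3) / l_2 = (0.68 − 0.58) / 0.68
     = 0.1 / 0.68 = 0.147059… → 0.147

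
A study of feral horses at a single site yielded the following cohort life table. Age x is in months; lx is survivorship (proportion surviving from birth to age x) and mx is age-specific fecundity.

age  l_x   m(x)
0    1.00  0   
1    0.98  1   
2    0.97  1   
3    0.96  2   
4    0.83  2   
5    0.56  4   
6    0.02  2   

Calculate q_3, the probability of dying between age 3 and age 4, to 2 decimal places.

q_3 = (l_3 − l_4) / l_3 = (0.96 − 0.83) / 0.96
     = 0.13 / 0.96 = 0.135417… → 0.14

0.14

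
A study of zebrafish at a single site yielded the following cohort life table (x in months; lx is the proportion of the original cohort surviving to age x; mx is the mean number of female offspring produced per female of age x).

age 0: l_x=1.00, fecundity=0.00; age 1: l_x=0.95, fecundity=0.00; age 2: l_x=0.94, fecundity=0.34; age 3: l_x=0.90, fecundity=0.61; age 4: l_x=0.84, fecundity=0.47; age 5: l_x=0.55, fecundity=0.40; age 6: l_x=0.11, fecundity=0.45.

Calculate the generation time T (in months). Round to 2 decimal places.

lx·mx: 0, 0, 0.3196, 0.549, 0.3948, 0.22, 0.0495 → R0 = 1.5329
x·lx·mx: 0, 0, 0.6392, 1.647, 1.5792, 1.1, 0.297 → Σ = 5.2624
T = 5.2624 / 1.5329 = 3.43297… → 3.43

3.43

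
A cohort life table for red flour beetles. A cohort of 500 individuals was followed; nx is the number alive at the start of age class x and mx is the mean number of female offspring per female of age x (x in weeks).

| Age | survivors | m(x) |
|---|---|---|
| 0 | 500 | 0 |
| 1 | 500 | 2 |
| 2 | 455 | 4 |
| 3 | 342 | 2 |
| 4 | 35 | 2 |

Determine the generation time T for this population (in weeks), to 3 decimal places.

lx = nx/n0 = nx/500: 1, 1, 0.91, 0.684, 0.07
lx·mx: 0, 2, 3.64, 1.368, 0.14 → R0 = 7.148
x·lx·mx: 0, 2, 7.28, 4.104, 0.56 → Σ = 13.944
T = 13.944 / 7.148 = 1.950755… → 1.951

1.951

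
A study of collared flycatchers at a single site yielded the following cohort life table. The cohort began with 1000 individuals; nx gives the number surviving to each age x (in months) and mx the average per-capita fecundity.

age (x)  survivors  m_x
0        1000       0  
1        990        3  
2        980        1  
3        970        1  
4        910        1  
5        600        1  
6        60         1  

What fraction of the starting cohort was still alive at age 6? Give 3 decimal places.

0.060

l_6 = n_6/n_0 = 60/1000 = 0.06 → 0.060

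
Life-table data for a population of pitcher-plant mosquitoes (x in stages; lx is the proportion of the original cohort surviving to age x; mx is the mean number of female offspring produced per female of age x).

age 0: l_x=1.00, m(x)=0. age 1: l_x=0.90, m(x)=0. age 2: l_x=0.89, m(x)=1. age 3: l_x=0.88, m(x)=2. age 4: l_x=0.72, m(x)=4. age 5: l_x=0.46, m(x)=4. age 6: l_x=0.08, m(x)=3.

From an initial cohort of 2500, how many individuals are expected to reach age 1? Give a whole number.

Expected survivors = N0 · l_1 = 2500 × 0.90 = 2250 → 2250

2250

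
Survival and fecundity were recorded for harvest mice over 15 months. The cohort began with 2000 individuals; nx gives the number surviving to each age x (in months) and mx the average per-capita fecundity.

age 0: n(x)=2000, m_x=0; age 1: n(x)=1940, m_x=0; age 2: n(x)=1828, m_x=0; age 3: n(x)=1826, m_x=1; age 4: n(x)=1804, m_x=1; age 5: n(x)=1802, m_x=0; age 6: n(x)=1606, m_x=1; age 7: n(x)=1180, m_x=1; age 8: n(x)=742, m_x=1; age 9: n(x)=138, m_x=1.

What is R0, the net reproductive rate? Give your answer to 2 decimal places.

lx = nx/n0 = nx/2000: 1, 0.97, 0.914, 0.913, 0.902, 0.901, 0.803, 0.59, 0.371, 0.069
lx·mx by age: 0, 0, 0, 0.913, 0.902, 0, 0.803, 0.59, 0.371, 0.069
R0 = Σ lx·mx = 3.648 → 3.65

3.65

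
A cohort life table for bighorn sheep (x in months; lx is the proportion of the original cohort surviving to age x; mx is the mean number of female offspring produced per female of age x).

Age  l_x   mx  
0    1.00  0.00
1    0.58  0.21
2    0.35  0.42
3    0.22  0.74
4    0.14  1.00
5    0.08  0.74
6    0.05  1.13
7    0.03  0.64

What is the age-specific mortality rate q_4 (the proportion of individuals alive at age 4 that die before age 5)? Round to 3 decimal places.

0.429

q_4 = (l_4 − l_5) / l_4 = (0.14 − 0.08) / 0.14
     = 0.06 / 0.14 = 0.428571… → 0.429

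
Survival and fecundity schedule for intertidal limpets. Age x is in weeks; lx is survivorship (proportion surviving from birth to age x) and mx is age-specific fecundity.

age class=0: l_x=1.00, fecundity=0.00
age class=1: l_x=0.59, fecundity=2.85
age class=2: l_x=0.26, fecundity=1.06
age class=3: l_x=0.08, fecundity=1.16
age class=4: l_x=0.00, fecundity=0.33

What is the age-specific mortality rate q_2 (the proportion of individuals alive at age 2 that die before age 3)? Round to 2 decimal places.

q_2 = (l_2 − l_3) / l_2 = (0.26 − 0.08) / 0.26
     = 0.18 / 0.26 = 0.692308… → 0.69

0.69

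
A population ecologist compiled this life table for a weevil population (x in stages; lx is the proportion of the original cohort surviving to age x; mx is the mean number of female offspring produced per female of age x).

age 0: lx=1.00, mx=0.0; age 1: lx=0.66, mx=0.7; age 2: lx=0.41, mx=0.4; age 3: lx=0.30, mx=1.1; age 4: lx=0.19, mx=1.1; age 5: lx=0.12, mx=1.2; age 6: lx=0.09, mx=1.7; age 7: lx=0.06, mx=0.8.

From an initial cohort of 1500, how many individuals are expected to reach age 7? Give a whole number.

Expected survivors = N0 · l_7 = 1500 × 0.06 = 90 → 90

90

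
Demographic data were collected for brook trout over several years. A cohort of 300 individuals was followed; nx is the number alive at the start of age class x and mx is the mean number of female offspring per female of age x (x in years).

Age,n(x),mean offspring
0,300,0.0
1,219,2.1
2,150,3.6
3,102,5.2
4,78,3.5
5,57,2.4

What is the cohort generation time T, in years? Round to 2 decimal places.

lx = nx/n0 = nx/300: 1, 0.73, 0.5, 0.34, 0.26, 0.19
lx·mx: 0, 1.533, 1.8, 1.768, 0.91, 0.456 → R0 = 6.467
x·lx·mx: 0, 1.533, 3.6, 5.304, 3.64, 2.28 → Σ = 16.357
T = 16.357 / 6.467 = 2.529303… → 2.53

2.53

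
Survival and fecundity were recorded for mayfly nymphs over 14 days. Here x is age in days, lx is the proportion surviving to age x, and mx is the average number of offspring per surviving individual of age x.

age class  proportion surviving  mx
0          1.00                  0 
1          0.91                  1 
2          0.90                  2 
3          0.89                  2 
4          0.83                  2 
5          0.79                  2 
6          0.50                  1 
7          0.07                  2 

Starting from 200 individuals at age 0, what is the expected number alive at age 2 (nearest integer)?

180

Expected survivors = N0 · l_2 = 200 × 0.90 = 180 → 180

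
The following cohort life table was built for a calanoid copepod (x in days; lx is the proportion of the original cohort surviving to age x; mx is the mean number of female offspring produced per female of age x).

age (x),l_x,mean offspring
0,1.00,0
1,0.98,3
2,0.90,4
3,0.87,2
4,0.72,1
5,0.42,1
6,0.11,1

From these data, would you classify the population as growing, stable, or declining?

R0 = Σ lx·mx = 0 + 2.94 + 3.6 + 1.74 + 0.72 + 0.42 + 0.11 = 9.53
R0 > 1, so the population is growing.

growing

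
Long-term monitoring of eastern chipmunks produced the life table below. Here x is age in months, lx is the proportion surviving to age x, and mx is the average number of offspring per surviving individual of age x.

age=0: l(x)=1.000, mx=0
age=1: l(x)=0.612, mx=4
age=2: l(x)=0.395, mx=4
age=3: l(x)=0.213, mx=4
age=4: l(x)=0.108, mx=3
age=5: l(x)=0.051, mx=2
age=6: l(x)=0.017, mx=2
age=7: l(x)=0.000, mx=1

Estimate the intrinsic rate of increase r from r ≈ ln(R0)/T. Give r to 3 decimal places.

0.879

R0 = Σ lx·mx = 0 + 2.448 + 1.58 + 0.852 + 0.324 + 0.102 + 0.034 + 0 = 5.34
Σ x·lx·mx = 10.174; T = 10.174/5.34 = 1.90524…
r ≈ ln(R0)/T = ln(5.34)/1.90524… = 0.87927… → 0.879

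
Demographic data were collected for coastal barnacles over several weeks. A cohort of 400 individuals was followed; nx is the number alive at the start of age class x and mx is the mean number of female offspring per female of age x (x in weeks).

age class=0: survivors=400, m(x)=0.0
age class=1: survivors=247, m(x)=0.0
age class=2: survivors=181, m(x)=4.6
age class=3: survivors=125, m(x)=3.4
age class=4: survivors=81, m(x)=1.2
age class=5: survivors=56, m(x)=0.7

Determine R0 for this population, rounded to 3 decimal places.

3.485

lx = nx/n0 = nx/400: 1, 0.6175, 0.4525, 0.3125, 0.2025, 0.14
lx·mx by age: 0, 0, 2.0815, 1.0625, 0.243, 0.098
R0 = Σ lx·mx = 3.485 → 3.485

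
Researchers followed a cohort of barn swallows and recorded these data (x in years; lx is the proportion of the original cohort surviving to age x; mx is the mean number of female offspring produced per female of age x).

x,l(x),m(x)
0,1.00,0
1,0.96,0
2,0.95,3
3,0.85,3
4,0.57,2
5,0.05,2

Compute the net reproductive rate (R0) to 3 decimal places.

lx·mx by age: 0, 0, 2.85, 2.55, 1.14, 0.1
R0 = Σ lx·mx = 6.64 → 6.640

6.640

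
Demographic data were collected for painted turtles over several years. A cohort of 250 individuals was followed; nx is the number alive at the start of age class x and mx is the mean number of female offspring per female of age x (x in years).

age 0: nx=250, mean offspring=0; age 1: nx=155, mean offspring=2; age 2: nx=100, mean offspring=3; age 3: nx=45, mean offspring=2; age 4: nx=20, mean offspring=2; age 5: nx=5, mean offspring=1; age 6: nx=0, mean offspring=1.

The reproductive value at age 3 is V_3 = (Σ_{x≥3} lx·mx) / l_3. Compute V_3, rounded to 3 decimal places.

3.000

lx = nx/n0 = nx/250: 1, 0.62, 0.4, 0.18, 0.08, 0.02, 0
lx·mx for x ≥ 3: 0.36, 0.16, 0.02, 0 → sum = 0.54
V_3 = 0.54 / l_3 = 0.54 / 0.18 = 3 → 3.000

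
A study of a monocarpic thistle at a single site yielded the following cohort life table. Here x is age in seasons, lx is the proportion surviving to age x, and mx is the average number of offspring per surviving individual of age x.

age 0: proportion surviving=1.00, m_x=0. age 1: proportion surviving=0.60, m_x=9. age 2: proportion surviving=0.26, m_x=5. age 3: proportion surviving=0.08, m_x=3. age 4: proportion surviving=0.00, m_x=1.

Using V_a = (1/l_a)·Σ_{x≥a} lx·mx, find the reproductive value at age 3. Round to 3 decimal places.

3.000

lx·mx for x ≥ 3: 0.24, 0 → sum = 0.24
V_3 = 0.24 / l_3 = 0.24 / 0.08 = 3 → 3.000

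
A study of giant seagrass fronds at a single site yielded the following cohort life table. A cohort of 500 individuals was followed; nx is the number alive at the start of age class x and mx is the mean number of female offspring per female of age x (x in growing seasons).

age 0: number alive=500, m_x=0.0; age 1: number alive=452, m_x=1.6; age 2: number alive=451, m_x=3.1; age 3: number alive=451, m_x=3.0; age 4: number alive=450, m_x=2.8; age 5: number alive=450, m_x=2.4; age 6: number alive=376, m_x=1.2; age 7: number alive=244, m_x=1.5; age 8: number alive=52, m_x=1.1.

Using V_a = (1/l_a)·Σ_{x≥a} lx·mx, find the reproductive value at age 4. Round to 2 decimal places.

7.14

lx = nx/n0 = nx/500: 1, 0.904, 0.902, 0.902, 0.9, 0.9, 0.752, 0.488, 0.104
lx·mx for x ≥ 4: 2.52, 2.16, 0.9024, 0.732, 0.1144 → sum = 6.4288
V_4 = 6.4288 / l_4 = 6.4288 / 0.9 = 7.143111… → 7.14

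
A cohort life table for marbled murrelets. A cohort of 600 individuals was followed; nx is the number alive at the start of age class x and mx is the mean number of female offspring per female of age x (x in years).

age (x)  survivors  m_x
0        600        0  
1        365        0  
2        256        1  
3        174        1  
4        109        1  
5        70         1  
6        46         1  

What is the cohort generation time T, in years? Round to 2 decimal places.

3.20

lx = nx/n0 = nx/600: 1, 0.60833…, 0.42667…, 0.29, 0.18167…, 0.11667…, 0.07667…
lx·mx: 0, 0, 0.426667…, 0.29, 0.181667…, 0.116667…, 0.076667… → R0 = 1.091667…
x·lx·mx: 0, 0, 0.853333…, 0.87, 0.726667…, 0.583333…, 0.46… → Σ = 3.493333…
T = 3.493333… / 1.091667… = 3.2… → 3.20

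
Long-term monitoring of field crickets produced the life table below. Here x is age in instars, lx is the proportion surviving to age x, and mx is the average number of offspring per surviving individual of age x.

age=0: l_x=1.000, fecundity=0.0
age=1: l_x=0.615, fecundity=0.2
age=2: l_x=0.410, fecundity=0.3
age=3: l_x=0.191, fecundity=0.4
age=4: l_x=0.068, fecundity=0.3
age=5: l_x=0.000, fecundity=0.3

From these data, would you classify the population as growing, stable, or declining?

R0 = Σ lx·mx = 0 + 0.123 + 0.123 + 0.0764 + 0.0204 + 0 = 0.3428
R0 < 1, so the population is declining.

declining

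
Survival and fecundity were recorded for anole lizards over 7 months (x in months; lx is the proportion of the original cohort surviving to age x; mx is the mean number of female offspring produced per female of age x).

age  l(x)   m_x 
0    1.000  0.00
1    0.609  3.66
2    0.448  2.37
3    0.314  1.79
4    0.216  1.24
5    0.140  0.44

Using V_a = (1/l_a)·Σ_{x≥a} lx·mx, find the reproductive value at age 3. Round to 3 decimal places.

lx·mx for x ≥ 3: 0.56206, 0.26784, 0.0616 → sum = 0.8915
V_3 = 0.8915 / l_3 = 0.8915 / 0.314 = 2.839172… → 2.839

2.839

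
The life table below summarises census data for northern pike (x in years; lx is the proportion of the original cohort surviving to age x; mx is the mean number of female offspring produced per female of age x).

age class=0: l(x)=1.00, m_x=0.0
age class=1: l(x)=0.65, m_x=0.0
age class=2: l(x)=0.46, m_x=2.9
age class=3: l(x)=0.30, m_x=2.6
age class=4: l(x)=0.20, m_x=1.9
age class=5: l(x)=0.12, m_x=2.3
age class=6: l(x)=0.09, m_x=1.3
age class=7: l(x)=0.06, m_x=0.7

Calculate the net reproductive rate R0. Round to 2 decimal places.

2.93

lx·mx by age: 0, 0, 1.334, 0.78, 0.38, 0.276, 0.117, 0.042
R0 = Σ lx·mx = 2.929 → 2.93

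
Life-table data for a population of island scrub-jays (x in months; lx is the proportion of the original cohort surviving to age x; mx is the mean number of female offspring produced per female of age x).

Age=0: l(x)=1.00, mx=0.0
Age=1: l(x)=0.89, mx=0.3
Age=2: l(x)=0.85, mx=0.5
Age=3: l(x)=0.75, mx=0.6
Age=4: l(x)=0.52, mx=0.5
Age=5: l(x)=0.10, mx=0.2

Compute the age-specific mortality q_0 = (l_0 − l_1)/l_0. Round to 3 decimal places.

0.110

q_0 = (l_0 − l_1) / l_0 = (1 − 0.89) / 1
     = 0.11 / 1 = 0.11 → 0.110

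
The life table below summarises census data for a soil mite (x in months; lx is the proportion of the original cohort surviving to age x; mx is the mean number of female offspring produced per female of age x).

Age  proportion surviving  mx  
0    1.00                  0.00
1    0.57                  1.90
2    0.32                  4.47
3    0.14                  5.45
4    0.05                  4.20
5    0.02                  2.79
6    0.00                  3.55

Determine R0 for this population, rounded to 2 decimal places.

lx·mx by age: 0, 1.083, 1.4304, 0.763, 0.21, 0.0558, 0
R0 = Σ lx·mx = 3.5422 → 3.54

3.54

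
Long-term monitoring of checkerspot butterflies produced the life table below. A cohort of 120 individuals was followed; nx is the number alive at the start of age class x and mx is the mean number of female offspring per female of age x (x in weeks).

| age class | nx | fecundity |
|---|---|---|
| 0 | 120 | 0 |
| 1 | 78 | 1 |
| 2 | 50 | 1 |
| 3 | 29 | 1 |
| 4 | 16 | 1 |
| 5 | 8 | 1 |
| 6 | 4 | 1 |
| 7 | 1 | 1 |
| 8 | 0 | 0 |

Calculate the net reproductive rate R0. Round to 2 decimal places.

lx = nx/n0 = nx/120: 1, 0.65, 0.41667…, 0.24167…, 0.13333…, 0.06667…, 0.03333…, 0.00833…, 0
lx·mx by age: 0, 0.65, 0.416667…, 0.241667…, 0.133333…, 0.066667…, 0.033333…, 0.008333…, 0
R0 = Σ lx·mx = 1.55… → 1.55

1.55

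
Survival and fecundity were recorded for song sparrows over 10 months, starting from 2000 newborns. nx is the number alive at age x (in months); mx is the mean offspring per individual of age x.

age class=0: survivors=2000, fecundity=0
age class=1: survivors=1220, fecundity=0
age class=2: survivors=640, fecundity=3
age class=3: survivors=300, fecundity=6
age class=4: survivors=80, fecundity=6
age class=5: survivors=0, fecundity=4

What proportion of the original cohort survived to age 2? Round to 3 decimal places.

0.320

l_2 = n_2/n_0 = 640/2000 = 0.32 → 0.320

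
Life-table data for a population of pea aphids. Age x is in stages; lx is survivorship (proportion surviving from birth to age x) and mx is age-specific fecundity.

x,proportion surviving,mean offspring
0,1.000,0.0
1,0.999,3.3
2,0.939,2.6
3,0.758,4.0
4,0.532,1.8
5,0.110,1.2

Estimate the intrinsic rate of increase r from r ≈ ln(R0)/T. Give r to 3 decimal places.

R0 = Σ lx·mx = 0 + 3.2967 + 2.4414 + 3.032 + 0.9576 + 0.132 = 9.8597
Σ x·lx·mx = 21.7659; T = 21.7659/9.8597 = 2.20756…
r ≈ ln(R0)/T = ln(9.8597)/2.20756… = 1.03664… → 1.037

1.037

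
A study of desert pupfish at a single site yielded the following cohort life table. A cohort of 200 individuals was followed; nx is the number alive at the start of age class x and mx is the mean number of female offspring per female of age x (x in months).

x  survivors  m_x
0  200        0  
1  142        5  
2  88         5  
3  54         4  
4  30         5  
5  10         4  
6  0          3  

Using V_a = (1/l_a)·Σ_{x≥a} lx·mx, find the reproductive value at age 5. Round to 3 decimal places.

4.000

lx = nx/n0 = nx/200: 1, 0.71, 0.44, 0.27, 0.15, 0.05, 0
lx·mx for x ≥ 5: 0.2, 0 → sum = 0.2
V_5 = 0.2 / l_5 = 0.2 / 0.05 = 4 → 4.000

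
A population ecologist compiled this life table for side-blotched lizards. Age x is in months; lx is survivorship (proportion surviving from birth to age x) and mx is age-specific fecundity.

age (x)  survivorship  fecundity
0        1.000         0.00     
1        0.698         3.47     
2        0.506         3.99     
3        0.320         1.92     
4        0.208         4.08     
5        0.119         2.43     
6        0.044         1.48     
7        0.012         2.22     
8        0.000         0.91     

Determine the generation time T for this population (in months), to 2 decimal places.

lx·mx: 0, 2.42206, 2.01894, 0.6144, 0.84864, 0.28917, 0.06512, 0.02664, 0 → R0 = 6.28497
x·lx·mx: 0, 2.42206, 4.03788, 1.8432, 3.39456, 1.44585, 0.39072, 0.18648, 0 → Σ = 13.72075
T = 13.72075 / 6.28497 = 2.183105… → 2.18

2.18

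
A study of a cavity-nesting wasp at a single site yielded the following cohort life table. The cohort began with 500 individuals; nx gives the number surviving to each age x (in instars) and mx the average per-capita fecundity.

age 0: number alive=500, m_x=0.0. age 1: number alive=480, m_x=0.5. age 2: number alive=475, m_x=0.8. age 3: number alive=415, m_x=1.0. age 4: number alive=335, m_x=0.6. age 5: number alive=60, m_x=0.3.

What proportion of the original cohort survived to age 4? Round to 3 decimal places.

0.670

l_4 = n_4/n_0 = 335/500 = 0.67 → 0.670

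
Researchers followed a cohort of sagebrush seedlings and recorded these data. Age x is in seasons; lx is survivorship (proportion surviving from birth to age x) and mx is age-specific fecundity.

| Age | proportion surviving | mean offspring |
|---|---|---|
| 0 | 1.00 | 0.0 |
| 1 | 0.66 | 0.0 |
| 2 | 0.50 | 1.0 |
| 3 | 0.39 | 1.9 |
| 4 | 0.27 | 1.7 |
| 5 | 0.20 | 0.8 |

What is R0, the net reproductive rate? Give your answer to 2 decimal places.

1.86

lx·mx by age: 0, 0, 0.5, 0.741, 0.459, 0.16
R0 = Σ lx·mx = 1.86 → 1.86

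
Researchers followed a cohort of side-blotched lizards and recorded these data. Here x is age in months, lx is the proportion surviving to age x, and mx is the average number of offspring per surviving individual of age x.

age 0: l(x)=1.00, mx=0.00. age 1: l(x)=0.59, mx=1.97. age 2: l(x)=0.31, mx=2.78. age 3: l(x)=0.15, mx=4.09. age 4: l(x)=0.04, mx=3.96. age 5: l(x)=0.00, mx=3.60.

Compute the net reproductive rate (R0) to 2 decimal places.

lx·mx by age: 0, 1.1623, 0.8618, 0.6135, 0.1584, 0
R0 = Σ lx·mx = 2.796 → 2.80

2.80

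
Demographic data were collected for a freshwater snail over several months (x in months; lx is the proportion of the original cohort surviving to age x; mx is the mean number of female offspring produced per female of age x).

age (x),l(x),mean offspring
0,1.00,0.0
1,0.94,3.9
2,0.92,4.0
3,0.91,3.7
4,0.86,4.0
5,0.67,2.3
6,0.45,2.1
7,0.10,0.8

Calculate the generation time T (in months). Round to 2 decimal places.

lx·mx: 0, 3.666, 3.68, 3.367, 3.44, 1.541, 0.945, 0.08 → R0 = 16.719
x·lx·mx: 0, 3.666, 7.36, 10.101, 13.76, 7.705, 5.67, 0.56 → Σ = 48.822
T = 48.822 / 16.719 = 2.920151… → 2.92

2.92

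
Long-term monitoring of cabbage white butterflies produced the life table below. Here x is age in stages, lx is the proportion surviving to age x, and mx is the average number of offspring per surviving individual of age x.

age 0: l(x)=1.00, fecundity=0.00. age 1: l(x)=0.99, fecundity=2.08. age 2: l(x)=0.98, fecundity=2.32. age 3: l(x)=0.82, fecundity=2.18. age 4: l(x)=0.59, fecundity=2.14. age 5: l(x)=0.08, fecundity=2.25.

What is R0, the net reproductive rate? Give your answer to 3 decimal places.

7.563

lx·mx by age: 0, 2.0592, 2.2736, 1.7876, 1.2626, 0.18
R0 = Σ lx·mx = 7.563 → 7.563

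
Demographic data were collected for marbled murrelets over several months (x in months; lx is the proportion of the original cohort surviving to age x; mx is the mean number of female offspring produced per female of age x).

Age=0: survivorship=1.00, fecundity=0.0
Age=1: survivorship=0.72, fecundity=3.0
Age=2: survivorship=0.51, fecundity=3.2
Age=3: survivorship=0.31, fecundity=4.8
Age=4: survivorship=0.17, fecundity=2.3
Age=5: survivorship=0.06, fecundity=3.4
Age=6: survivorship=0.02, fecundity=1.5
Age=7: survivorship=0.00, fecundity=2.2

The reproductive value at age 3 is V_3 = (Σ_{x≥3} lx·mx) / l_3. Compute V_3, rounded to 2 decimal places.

6.82

lx·mx for x ≥ 3: 1.488, 0.391, 0.204, 0.03, 0 → sum = 2.113
V_3 = 2.113 / l_3 = 2.113 / 0.31 = 6.816129… → 6.82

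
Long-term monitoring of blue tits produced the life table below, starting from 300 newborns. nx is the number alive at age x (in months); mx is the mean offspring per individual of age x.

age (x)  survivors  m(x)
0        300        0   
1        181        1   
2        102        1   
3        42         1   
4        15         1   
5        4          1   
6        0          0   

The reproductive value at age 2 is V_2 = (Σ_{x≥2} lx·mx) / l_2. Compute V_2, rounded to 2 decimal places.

lx = nx/n0 = nx/300: 1, 0.60333…, 0.34, 0.14, 0.05, 0.01333…, 0
lx·mx for x ≥ 2: 0.34, 0.14, 0.05, 0.013333…, 0 → sum = 0.543333…
V_2 = 0.543333… / l_2 = 0.543333… / 0.34 = 1.598039… → 1.60

1.60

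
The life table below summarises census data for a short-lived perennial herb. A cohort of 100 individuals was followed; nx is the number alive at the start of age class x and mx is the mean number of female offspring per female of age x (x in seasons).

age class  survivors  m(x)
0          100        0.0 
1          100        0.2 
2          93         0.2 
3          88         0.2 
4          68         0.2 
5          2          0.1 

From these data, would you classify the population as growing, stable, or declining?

lx = nx/n0 = nx/100: 1, 1, 0.93, 0.88, 0.68, 0.02
R0 = Σ lx·mx = 0 + 0.2 + 0.186 + 0.176 + 0.136 + 0.002 = 0.7
R0 < 1, so the population is declining.

declining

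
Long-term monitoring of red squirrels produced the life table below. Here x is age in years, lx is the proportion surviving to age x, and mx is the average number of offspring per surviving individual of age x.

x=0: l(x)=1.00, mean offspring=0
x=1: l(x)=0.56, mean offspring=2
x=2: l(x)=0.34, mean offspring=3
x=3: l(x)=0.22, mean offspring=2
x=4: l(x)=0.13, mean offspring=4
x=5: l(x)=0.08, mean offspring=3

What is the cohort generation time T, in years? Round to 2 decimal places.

lx·mx: 0, 1.12, 1.02, 0.44, 0.52, 0.24 → R0 = 3.34
x·lx·mx: 0, 1.12, 2.04, 1.32, 2.08, 1.2 → Σ = 7.76
T = 7.76 / 3.34 = 2.323353… → 2.32

2.32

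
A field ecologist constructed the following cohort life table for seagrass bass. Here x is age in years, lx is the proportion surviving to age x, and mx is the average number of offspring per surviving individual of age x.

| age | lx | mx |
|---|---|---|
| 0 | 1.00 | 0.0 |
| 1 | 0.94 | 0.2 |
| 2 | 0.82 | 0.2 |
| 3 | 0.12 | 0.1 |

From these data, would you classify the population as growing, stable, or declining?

R0 = Σ lx·mx = 0 + 0.188 + 0.164 + 0.012 = 0.364
R0 < 1, so the population is declining.

declining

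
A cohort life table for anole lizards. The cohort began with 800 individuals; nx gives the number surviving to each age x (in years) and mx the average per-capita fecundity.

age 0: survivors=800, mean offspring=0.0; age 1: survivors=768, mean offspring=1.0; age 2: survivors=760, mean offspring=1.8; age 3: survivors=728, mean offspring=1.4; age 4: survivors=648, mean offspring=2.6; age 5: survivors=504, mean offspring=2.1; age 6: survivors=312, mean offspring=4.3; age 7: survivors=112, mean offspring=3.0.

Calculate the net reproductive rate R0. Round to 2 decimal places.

lx = nx/n0 = nx/800: 1, 0.96, 0.95, 0.91, 0.81, 0.63, 0.39, 0.14
lx·mx by age: 0, 0.96, 1.71, 1.274, 2.106, 1.323, 1.677, 0.42
R0 = Σ lx·mx = 9.47 → 9.47

9.47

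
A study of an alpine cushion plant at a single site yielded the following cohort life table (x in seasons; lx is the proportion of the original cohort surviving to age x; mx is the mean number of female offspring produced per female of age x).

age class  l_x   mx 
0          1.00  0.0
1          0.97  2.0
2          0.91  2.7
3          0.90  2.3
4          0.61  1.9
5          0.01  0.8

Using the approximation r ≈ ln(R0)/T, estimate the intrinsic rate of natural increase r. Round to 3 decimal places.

0.875

R0 = Σ lx·mx = 0 + 1.94 + 2.457 + 2.07 + 1.159 + 0.008 = 7.634
Σ x·lx·mx = 17.74; T = 17.74/7.634 = 2.32381…
r ≈ ln(R0)/T = ln(7.634)/2.32381… = 0.87469… → 0.875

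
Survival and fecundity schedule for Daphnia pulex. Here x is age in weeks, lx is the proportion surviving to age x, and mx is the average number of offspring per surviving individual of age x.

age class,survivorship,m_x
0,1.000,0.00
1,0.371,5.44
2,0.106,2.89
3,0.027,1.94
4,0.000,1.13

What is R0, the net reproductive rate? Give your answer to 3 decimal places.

lx·mx by age: 0, 2.01824, 0.30634, 0.05238, 0
R0 = Σ lx·mx = 2.37696 → 2.377

2.377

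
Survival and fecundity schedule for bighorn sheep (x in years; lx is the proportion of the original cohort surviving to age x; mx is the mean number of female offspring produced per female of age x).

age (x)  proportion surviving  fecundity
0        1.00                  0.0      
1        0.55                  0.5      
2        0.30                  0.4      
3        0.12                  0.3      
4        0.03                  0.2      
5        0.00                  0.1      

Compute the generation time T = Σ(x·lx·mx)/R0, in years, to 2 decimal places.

1.48

lx·mx: 0, 0.275, 0.12, 0.036, 0.006, 0 → R0 = 0.437
x·lx·mx: 0, 0.275, 0.24, 0.108, 0.024, 0 → Σ = 0.647
T = 0.647 / 0.437 = 1.480549… → 1.48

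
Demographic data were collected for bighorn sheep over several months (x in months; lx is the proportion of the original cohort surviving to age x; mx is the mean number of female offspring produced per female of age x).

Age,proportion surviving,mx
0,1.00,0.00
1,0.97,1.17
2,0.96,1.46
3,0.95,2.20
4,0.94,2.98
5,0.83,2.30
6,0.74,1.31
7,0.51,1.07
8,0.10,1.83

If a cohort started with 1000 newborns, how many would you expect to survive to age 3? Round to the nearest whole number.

Expected survivors = N0 · l_3 = 1000 × 0.95 = 950 → 950

950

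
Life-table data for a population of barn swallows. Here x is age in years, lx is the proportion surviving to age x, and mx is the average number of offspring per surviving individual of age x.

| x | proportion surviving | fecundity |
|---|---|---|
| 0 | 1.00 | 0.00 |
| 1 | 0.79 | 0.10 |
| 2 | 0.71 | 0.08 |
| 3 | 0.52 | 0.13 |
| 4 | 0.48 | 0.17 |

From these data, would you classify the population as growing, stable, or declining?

R0 = Σ lx·mx = 0 + 0.079 + 0.0568 + 0.0676 + 0.0816 = 0.285
R0 < 1, so the population is declining.

declining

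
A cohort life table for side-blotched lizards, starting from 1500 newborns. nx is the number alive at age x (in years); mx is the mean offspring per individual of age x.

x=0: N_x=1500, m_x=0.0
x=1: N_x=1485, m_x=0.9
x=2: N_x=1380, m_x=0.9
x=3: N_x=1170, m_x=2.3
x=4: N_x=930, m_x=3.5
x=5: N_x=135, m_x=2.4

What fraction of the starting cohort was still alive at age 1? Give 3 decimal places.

0.990

l_1 = n_1/n_0 = 1485/1500 = 0.99 → 0.990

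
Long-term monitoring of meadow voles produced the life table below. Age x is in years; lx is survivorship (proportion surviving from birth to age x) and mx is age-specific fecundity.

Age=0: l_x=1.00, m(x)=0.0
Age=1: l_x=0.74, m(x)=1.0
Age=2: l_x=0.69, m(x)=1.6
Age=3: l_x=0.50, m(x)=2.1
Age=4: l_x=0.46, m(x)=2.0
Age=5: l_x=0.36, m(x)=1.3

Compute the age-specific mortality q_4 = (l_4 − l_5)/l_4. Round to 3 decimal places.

q_4 = (l_4 − l_5) / l_4 = (0.46 − 0.36) / 0.46
     = 0.1 / 0.46 = 0.217391… → 0.217

0.217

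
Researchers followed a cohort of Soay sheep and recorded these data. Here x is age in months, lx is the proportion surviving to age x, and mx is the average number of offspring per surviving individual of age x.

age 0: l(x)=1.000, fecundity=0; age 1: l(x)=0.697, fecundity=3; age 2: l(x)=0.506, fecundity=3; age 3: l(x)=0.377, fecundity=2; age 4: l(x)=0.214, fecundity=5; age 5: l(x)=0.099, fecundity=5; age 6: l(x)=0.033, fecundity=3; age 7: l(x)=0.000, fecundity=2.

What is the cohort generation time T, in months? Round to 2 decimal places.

2.45

lx·mx: 0, 2.091, 1.518, 0.754, 1.07, 0.495, 0.099, 0 → R0 = 6.027
x·lx·mx: 0, 2.091, 3.036, 2.262, 4.28, 2.475, 0.594, 0 → Σ = 14.738
T = 14.738 / 6.027 = 2.445329… → 2.45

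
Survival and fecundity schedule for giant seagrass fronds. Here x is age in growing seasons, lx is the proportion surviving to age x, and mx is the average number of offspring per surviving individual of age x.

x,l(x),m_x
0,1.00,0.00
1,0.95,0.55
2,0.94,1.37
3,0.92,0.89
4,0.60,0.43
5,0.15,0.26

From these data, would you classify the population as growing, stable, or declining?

R0 = Σ lx·mx = 0 + 0.5225 + 1.2878 + 0.8188 + 0.258 + 0.039 = 2.9261
R0 > 1, so the population is growing.

growing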